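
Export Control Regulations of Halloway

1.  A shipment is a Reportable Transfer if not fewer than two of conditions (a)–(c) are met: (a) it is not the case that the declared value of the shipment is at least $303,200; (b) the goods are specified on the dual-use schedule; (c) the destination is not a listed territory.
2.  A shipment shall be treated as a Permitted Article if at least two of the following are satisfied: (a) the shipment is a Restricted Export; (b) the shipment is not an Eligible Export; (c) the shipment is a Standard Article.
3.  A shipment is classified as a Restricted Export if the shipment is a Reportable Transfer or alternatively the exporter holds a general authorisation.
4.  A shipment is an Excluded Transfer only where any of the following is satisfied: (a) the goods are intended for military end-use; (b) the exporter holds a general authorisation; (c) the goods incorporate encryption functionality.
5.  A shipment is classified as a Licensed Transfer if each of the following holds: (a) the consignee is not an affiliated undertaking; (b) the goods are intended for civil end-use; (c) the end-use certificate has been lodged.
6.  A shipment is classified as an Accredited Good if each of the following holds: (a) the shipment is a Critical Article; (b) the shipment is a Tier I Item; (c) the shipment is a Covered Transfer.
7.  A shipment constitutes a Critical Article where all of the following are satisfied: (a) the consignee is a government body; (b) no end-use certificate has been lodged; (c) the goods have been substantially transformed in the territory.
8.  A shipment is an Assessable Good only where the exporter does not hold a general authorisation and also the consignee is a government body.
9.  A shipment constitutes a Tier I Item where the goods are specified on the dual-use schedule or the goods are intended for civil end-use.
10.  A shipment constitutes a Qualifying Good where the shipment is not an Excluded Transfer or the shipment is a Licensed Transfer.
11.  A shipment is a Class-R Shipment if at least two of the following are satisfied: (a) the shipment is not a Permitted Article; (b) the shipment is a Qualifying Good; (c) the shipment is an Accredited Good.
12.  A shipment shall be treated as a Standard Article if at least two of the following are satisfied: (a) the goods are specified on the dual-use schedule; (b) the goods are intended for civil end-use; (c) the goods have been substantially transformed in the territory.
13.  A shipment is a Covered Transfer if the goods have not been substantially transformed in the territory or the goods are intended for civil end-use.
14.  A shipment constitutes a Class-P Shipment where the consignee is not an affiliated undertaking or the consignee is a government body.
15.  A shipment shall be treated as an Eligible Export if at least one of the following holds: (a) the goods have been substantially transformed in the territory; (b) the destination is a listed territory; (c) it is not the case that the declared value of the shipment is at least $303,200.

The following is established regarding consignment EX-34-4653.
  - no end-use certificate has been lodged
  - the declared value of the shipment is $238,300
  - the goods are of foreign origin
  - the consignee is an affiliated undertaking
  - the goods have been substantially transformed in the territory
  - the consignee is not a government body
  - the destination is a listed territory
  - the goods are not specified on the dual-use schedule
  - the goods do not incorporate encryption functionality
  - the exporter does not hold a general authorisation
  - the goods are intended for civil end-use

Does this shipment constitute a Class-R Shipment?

Yes

Under paragraph 1: declared value of the shipment: $238,300 ≥ $303,200? no, so negated condition yes; the goods are specified on the dual-use schedule? no; the destination is not a listed territory? no — 1 of 3 hold (need ≥2) → not satisfied.
Under paragraph 3: Reportable Transfer (paragraph 1)? no; or the exporter holds a general authorisation? no. So the shipment is not a Restricted Export.
Under paragraph 15: the goods have been substantially transformed in the territory? yes; or the destination is a listed territory? yes; or declared value of the shipment: $238,300 ≥ $303,200? no, so negated condition yes. So the shipment is an Eligible Export.
Under paragraph 12: the goods are specified on the dual-use schedule? no; the goods are intended for civil end-use? yes; the goods have been substantially transformed in the territory? yes — 2 of 3 hold (need ≥2) → satisfied.
Under paragraph 2: Restricted Export (paragraph 3)? no; not an Eligible Export (paragraph 15)? no; Standard Article (paragraph 12)? yes — 1 of 3 hold (need ≥2) → not satisfied.
Under paragraph 4: the goods are intended for military end-use? no; or the exporter holds a general authorisation? no; or the goods incorporate encryption functionality? no. So the shipment is not an Excluded Transfer.
Under paragraph 5: the consignee is not an affiliated undertaking? no; and the goods are intended for civil end-use? yes; and the end-use certificate has been lodged? no. So the shipment is not a Licensed Transfer.
Under paragraph 10: not an Excluded Transfer (paragraph 4)? yes; or Licensed Transfer (paragraph 5)? no. So the shipment is a Qualifying Good.
Under paragraph 7: the consignee is a government body? no; and no end-use certificate has been lodged? yes; and the goods have been substantially transformed in the territory? yes. So the shipment is not a Critical Article.
Under paragraph 9: the goods are specified on the dual-use schedule? no; or the goods are intended for civil end-use? yes. So the shipment is a Tier I Item.
Under paragraph 13: the goods have not been substantially transformed in the territory? no; or the goods are intended for civil end-use? yes. So the shipment is a Covered Transfer.
Under paragraph 6: Critical Article (paragraph 7)? no; and Tier I Item (paragraph 9)? yes; and Covered Transfer (paragraph 13)? yes. So the shipment is not an Accredited Good.
Under paragraph 11: not a Permitted Article (paragraph 2)? yes; Qualifying Good (paragraph 10)? yes; Accredited Good (paragraph 6)? no — 2 of 3 hold (need ≥2) → satisfied.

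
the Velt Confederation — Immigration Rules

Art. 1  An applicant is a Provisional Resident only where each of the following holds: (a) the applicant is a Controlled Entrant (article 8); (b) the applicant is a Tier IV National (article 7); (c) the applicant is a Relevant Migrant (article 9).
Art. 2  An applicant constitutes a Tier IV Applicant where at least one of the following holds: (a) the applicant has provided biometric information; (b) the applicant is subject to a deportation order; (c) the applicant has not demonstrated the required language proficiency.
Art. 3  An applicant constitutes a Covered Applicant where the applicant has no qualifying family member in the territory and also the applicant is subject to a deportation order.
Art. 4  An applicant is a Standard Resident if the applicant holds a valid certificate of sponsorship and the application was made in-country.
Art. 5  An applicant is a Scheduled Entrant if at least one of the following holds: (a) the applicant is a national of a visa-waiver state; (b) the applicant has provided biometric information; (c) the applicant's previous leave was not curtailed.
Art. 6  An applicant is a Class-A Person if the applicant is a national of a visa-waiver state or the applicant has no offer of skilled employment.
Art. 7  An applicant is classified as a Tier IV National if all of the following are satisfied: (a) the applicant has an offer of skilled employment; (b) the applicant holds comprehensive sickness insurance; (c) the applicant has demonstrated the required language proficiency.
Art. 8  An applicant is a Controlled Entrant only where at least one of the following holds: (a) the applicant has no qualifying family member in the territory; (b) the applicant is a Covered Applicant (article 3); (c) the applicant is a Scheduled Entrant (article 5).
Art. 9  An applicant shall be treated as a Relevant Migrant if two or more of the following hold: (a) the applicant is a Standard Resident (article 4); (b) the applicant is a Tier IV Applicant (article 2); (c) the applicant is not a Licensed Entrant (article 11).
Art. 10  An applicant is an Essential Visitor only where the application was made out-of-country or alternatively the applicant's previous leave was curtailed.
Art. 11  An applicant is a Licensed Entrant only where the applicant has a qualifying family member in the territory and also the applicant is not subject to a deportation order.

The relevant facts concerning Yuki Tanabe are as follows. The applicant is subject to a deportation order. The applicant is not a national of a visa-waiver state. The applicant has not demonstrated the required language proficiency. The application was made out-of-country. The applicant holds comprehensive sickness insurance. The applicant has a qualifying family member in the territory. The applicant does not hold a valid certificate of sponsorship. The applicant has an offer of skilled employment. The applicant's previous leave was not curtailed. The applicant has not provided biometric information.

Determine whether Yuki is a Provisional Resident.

Under article 3: the applicant has no qualifying family member in the territory? no; and the applicant is subject to a deportation order? yes. So the applicant is not a Covered Applicant.
Under article 5: the applicant is a national of a visa-waiver state? no; or the applicant has provided biometric information? no; or the applicant's previous leave was not curtailed? yes. So the applicant is a Scheduled Entrant.
Under article 8: the applicant has no qualifying family member in the territory? no; or Covered Applicant (article 3)? no; or Scheduled Entrant (article 5)? yes. So the applicant is a Controlled Entrant.
Under article 7: the applicant has an offer of skilled employment? yes; and the applicant holds comprehensive sickness insurance? yes; and the applicant has demonstrated the required language proficiency? no. So the applicant is not a Tier IV National.
Under article 4: the applicant holds a valid certificate of sponsorship? no; and the application was made in-country? no. So the applicant is not a Standard Resident.
Under article 2: the applicant has provided biometric information? no; or the applicant is subject to a deportation order? yes; or the applicant has not demonstrated the required language proficiency? yes. So the applicant is a Tier IV Applicant.
Under article 11: the applicant has a qualifying family member in the territory? yes; and the applicant is not subject to a deportation order? no. So the applicant is not a Licensed Entrant.
Under article 9: Standard Resident (article 4)? no; Tier IV Applicant (article 2)? yes; not a Licensed Entrant (article 11)? yes — 2 of 3 hold (need ≥2) → satisfied.
Under article 1: Controlled Entrant (article 8)? yes; and Tier IV National (article 7)? no; and Relevant Migrant (article 9)? yes. So the applicant is not a Provisional Resident.

No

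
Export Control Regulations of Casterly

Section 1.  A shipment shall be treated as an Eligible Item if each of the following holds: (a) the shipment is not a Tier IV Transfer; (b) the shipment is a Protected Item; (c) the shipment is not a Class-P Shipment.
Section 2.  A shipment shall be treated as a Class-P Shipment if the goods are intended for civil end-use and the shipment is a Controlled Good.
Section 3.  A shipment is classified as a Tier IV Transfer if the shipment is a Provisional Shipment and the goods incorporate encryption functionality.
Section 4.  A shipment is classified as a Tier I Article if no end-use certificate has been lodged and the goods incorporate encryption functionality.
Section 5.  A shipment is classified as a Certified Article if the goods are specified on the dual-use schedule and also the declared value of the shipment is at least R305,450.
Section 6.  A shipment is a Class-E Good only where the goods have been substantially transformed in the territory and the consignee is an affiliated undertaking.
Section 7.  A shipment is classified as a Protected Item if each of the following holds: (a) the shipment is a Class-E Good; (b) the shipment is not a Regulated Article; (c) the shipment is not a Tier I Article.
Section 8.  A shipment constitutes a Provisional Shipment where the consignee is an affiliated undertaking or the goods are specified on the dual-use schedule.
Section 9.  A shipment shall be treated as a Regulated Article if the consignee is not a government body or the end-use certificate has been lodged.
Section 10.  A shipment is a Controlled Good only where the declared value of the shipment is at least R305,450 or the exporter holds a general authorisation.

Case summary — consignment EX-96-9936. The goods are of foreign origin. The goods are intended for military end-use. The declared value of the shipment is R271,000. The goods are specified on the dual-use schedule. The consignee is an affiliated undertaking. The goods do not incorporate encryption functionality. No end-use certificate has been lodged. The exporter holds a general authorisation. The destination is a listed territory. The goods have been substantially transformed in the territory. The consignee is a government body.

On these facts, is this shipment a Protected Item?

Under section 6: the goods have been substantially transformed in the territory? yes; and the consignee is an affiliated undertaking? yes. So the shipment is a Class-E Good.
Under section 9: the consignee is not a government body? no; or the end-use certificate has been lodged? no. So the shipment is not a Regulated Article.
Under section 4: no end-use certificate has been lodged? yes; and the goods incorporate encryption functionality? no. So the shipment is not a Tier I Article.
Under section 7: Class-E Good (section 6)? yes; and not a Regulated Article (section 9)? yes; and not a Tier I Article (section 4)? yes. So the shipment is a Protected Item.

Yes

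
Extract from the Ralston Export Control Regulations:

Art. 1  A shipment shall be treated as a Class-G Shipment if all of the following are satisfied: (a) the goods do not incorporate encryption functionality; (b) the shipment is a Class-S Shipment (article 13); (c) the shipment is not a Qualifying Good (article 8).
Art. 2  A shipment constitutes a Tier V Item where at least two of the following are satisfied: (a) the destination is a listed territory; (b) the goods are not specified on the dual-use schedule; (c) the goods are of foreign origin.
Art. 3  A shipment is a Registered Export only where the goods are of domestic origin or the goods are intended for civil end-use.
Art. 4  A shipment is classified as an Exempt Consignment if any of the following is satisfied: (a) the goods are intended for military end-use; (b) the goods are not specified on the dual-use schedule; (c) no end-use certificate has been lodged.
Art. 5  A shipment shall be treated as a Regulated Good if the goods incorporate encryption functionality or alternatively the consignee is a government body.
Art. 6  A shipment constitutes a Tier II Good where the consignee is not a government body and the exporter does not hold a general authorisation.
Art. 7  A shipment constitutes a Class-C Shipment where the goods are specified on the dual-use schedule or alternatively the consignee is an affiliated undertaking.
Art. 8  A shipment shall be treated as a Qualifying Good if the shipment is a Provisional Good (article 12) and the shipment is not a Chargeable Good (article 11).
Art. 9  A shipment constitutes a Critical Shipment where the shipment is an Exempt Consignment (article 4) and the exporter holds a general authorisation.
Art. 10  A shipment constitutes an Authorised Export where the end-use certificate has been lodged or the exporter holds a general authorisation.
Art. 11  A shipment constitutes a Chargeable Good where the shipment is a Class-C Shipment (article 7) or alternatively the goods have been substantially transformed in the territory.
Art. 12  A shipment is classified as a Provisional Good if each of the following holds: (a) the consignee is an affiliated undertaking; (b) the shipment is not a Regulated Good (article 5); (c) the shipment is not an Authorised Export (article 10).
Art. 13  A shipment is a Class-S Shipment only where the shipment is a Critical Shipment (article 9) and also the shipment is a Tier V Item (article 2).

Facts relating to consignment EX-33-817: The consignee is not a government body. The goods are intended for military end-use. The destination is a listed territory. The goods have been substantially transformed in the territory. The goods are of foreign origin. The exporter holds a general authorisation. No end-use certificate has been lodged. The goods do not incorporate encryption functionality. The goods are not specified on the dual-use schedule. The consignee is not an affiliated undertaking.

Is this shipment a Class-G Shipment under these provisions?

Yes

article 4 — Exempt Consignment: [the goods are intended for military end-use? yes] OR [the goods are not specified on the dual-use schedule? yes] OR [no end-use certificate has been lodged? yes] → satisfied.
article 9 — Critical Shipment: [Exempt Consignment (article 4)? yes] AND [the exporter holds a general authorisation? yes] → satisfied.
article 2 — Tier V Item: the destination is a listed territory? yes; the goods are not specified on the dual-use schedule? yes; the goods are of foreign origin? yes — 3 of 3 hold (need ≥2) → satisfied.
article 13 — Class-S Shipment: [Critical Shipment (article 9)? yes] AND [Tier V Item (article 2)? yes] → satisfied.
article 5 — Regulated Good: [the goods incorporate encryption functionality? no] OR [the consignee is a government body? no] → not satisfied.
article 10 — Authorised Export: [the end-use certificate has been lodged? no] OR [the exporter holds a general authorisation? yes] → satisfied.
article 12 — Provisional Good: [the consignee is an affiliated undertaking? no] AND [not a Regulated Good (article 5)? yes] AND [not an Authorised Export (article 10)? no] → not satisfied.
article 7 — Class-C Shipment: [the goods are specified on the dual-use schedule? no] OR [the consignee is an affiliated undertaking? no] → not satisfied.
article 11 — Chargeable Good: [Class-C Shipment (article 7)? no] OR [the goods have been substantially transformed in the territory? yes] → satisfied.
article 8 — Qualifying Good: [Provisional Good (article 12)? no] AND [not a Chargeable Good (article 11)? no] → not satisfied.
article 1 — Class-G Shipment: [the goods do not incorporate encryption functionality? yes] AND [Class-S Shipment (article 13)? yes] AND [not a Qualifying Good (article 8)? yes] → satisfied.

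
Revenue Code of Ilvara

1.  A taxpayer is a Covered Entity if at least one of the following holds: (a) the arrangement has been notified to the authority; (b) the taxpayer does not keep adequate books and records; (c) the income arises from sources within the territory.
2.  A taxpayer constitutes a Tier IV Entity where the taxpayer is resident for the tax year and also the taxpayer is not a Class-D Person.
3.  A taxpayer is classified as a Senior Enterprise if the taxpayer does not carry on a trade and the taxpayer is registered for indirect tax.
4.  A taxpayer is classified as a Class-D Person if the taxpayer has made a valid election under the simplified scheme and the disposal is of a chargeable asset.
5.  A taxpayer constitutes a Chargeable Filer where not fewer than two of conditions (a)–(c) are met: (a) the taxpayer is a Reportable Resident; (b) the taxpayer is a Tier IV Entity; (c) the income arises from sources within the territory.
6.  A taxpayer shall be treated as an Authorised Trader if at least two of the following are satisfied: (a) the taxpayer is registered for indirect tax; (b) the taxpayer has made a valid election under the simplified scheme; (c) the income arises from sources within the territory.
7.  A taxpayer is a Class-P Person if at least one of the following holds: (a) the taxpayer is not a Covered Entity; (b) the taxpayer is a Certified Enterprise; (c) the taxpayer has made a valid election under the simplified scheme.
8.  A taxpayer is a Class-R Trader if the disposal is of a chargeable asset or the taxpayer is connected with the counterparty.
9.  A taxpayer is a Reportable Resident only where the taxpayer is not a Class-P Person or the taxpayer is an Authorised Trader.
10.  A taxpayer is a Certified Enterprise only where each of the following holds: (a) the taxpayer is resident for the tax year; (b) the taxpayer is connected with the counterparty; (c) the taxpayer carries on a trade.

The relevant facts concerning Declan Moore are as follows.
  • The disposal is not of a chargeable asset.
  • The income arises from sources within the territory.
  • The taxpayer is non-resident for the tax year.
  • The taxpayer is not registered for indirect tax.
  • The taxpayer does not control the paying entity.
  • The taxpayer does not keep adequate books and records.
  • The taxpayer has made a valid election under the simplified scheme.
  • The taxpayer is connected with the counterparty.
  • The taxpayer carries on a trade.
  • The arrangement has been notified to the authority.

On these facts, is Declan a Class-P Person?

Yes

Under paragraph 1: the arrangement has been notified to the authority? yes; or the taxpayer does not keep adequate books and records? yes; or the income arises from sources within the territory? yes. So the taxpayer is a Covered Entity.
Under paragraph 10: the taxpayer is resident for the tax year? no; and the taxpayer is connected with the counterparty? yes; and the taxpayer carries on a trade? yes. So the taxpayer is not a Certified Enterprise.
Under paragraph 7: not a Covered Entity (paragraph 1)? no; or Certified Enterprise (paragraph 10)? no; or the taxpayer has made a valid election under the simplified scheme? yes. So the taxpayer is a Class-P Person.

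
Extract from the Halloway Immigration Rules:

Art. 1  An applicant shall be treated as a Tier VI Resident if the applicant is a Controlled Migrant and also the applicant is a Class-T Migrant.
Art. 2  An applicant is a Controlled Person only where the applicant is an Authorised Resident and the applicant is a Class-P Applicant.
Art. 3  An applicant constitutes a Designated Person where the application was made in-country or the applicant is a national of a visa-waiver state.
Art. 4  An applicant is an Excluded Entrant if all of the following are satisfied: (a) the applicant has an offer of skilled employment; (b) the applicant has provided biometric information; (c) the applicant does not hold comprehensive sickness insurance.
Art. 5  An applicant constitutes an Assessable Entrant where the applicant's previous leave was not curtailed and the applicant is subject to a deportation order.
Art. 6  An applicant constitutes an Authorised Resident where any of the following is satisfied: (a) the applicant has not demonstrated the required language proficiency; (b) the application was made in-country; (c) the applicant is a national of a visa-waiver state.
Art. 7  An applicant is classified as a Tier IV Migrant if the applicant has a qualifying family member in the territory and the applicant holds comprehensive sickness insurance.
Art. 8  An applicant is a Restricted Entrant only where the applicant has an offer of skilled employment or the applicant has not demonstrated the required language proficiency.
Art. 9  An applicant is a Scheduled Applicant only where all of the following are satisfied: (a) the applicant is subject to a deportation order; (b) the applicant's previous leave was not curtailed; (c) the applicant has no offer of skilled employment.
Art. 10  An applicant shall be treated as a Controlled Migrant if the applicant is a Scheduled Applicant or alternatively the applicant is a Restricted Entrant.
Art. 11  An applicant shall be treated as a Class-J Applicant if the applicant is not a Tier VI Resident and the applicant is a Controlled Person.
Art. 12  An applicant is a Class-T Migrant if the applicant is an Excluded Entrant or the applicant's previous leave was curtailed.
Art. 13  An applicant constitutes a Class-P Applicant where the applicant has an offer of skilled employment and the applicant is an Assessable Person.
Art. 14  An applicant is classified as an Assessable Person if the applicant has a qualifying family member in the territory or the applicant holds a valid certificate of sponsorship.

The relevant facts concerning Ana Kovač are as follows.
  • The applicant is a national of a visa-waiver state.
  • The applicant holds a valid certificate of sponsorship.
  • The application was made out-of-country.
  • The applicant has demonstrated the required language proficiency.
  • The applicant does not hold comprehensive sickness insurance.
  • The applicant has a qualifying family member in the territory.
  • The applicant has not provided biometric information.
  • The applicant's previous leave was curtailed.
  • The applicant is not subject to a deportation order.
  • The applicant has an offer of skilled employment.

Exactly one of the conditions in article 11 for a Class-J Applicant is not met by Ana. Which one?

Under article 9: the applicant is subject to a deportation order? no; and the applicant's previous leave was not curtailed? no; and the applicant has no offer of skilled employment? no. So the applicant is not a Scheduled Applicant.
Under article 8: the applicant has an offer of skilled employment? yes; or the applicant has not demonstrated the required language proficiency? no. So the applicant is a Restricted Entrant.
Under article 10: Scheduled Applicant (article 9)? no; or Restricted Entrant (article 8)? yes. So the applicant is a Controlled Migrant.
Under article 4: the applicant has an offer of skilled employment? yes; and the applicant has provided biometric information? no; and the applicant does not hold comprehensive sickness insurance? yes. So the applicant is not an Excluded Entrant.
Under article 12: Excluded Entrant (article 4)? no; or the applicant's previous leave was curtailed? yes. So the applicant is a Class-T Migrant.
Under article 1: Controlled Migrant (article 10)? yes; and Class-T Migrant (article 12)? yes. So the applicant is a Tier VI Resident.
Under article 6: the applicant has not demonstrated the required language proficiency? no; or the application was made in-country? no; or the applicant is a national of a visa-waiver state? yes. So the applicant is an Authorised Resident.
Under article 14: the applicant has a qualifying family member in the territory? yes; or the applicant holds a valid certificate of sponsorship? yes. So the applicant is an Assessable Person.
Under article 13: the applicant has an offer of skilled employment? yes; and Assessable Person (article 14)? yes. So the applicant is a Class-P Applicant.
Under article 2: Authorised Resident (article 6)? yes; and Class-P Applicant (article 13)? yes. So the applicant is a Controlled Person.
Under article 11: not a Tier VI Resident (article 1)? no; and Controlled Person (article 2)? yes. So the applicant is not a Class-J Applicant.

Tier VI Resident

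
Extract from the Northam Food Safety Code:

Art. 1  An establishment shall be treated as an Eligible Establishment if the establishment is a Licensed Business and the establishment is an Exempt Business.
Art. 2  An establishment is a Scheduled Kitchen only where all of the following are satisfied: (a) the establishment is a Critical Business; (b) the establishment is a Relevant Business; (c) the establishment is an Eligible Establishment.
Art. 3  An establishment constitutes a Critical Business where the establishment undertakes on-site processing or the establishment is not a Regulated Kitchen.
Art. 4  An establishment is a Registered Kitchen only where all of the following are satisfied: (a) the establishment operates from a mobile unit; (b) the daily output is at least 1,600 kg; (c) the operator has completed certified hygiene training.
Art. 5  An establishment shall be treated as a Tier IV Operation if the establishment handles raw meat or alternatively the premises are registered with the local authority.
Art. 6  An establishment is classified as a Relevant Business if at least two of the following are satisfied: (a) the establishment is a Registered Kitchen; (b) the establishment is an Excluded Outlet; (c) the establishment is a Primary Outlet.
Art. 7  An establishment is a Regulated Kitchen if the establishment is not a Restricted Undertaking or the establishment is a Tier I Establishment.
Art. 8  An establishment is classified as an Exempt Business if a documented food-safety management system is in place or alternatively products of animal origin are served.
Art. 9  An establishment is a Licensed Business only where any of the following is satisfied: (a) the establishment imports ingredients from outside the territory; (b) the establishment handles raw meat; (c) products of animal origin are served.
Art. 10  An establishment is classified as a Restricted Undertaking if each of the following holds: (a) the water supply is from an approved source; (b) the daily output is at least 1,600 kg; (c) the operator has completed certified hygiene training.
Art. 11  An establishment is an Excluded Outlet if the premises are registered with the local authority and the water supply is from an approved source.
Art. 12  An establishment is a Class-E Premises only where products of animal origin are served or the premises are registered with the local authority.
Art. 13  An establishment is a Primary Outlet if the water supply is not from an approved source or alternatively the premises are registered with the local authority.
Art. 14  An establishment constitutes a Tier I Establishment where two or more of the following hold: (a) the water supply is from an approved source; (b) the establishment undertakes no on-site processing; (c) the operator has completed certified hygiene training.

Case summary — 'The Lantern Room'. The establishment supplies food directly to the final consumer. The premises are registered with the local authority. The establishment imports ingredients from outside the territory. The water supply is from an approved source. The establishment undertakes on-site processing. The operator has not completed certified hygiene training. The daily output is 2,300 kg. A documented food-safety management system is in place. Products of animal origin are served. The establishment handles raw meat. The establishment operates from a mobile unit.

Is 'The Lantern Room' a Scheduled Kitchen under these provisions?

Yes

article 10 — Restricted Undertaking: [the water supply is from an approved source? yes] AND [daily output: 2,300 kg ≥ 1,600 kg? yes] AND [the operator has completed certified hygiene training? no] → not satisfied.
article 14 — Tier I Establishment: the water supply is from an approved source? yes; the establishment undertakes no on-site processing? no; the operator has completed certified hygiene training? no — 1 of 3 hold (need ≥2) → not satisfied.
article 7 — Regulated Kitchen: [not a Restricted Undertaking (article 10)? yes] OR [Tier I Establishment (article 14)? no] → satisfied.
article 3 — Critical Business: [the establishment undertakes on-site processing? yes] OR [not a Regulated Kitchen (article 7)? no] → satisfied.
article 4 — Registered Kitchen: [the establishment operates from a mobile unit? yes] AND [daily output: 2,300 kg ≥ 1,600 kg? yes] AND [the operator has completed certified hygiene training? no] → not satisfied.
article 11 — Excluded Outlet: [the premises are registered with the local authority? yes] AND [the water supply is from an approved source? yes] → satisfied.
article 13 — Primary Outlet: [the water supply is not from an approved source? no] OR [the premises are registered with the local authority? yes] → satisfied.
article 6 — Relevant Business: Registered Kitchen (article 4)? no; Excluded Outlet (article 11)? yes; Primary Outlet (article 13)? yes — 2 of 3 hold (need ≥2) → satisfied.
article 9 — Licensed Business: [the establishment imports ingredients from outside the territory? yes] OR [the establishment handles raw meat? yes] OR [products of animal origin are served? yes] → satisfied.
article 8 — Exempt Business: [a documented food-safety management system is in place? yes] OR [products of animal origin are served? yes] → satisfied.
article 1 — Eligible Establishment: [Licensed Business (article 9)? yes] AND [Exempt Business (article 8)? yes] → satisfied.
article 2 — Scheduled Kitchen: [Critical Business (article 3)? yes] AND [Relevant Business (article 6)? yes] AND [Eligible Establishment (article 1)? yes] → satisfied.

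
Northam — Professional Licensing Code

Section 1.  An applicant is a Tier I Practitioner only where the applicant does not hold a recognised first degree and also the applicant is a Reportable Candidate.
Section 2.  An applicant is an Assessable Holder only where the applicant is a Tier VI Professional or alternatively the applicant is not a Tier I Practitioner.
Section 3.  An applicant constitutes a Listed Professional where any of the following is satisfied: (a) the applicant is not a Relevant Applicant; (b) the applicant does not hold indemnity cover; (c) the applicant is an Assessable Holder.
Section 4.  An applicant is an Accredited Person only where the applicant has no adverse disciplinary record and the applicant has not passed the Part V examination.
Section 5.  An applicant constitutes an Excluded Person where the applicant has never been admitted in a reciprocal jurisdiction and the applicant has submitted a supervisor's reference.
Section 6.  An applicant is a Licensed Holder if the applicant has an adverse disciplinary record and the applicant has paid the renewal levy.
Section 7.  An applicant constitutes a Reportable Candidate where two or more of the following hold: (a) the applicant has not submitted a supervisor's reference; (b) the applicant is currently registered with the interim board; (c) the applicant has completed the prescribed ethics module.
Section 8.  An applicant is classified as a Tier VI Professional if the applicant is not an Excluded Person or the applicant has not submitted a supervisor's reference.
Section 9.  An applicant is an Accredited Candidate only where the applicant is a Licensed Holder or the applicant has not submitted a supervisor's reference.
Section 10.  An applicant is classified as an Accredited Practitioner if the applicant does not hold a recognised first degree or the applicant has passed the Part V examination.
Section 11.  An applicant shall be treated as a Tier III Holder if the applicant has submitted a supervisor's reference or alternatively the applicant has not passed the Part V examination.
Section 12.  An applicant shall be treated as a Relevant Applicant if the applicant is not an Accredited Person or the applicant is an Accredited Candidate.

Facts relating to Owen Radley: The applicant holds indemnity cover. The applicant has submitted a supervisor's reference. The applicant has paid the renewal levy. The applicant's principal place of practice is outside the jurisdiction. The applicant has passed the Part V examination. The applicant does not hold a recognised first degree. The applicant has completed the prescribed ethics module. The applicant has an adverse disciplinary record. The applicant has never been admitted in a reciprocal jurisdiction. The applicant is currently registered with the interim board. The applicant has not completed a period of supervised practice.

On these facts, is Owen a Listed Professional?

No

section 4 — Accredited Person: [the applicant has no adverse disciplinary record? no] AND [the applicant has not passed the Part V examination? no] → not satisfied.
section 6 — Licensed Holder: [the applicant has an adverse disciplinary record? yes] AND [the applicant has paid the renewal levy? yes] → satisfied.
section 9 — Accredited Candidate: [Licensed Holder (section 6)? yes] OR [the applicant has not submitted a supervisor's reference? no] → satisfied.
section 12 — Relevant Applicant: [not an Accredited Person (section 4)? yes] OR [Accredited Candidate (section 9)? yes] → satisfied.
section 5 — Excluded Person: [the applicant has never been admitted in a reciprocal jurisdiction? yes] AND [the applicant has submitted a supervisor's reference? yes] → satisfied.
section 8 — Tier VI Professional: [not an Excluded Person (section 5)? no] OR [the applicant has not submitted a supervisor's reference? no] → not satisfied.
section 7 — Reportable Candidate: the applicant has not submitted a supervisor's reference? no; the applicant is currently registered with the interim board? yes; the applicant has completed the prescribed ethics module? yes — 2 of 3 hold (need ≥2) → satisfied.
section 1 — Tier I Practitioner: [the applicant does not hold a recognised first degree? yes] AND [Reportable Candidate (section 7)? yes] → satisfied.
section 2 — Assessable Holder: [Tier VI Professional (section 8)? no] OR [not a Tier I Practitioner (section 1)? no] → not satisfied.
section 3 — Listed Professional: [not a Relevant Applicant (section 12)? no] OR [the applicant does not hold indemnity cover? no] OR [Assessable Holder (section 2)? no] → not satisfied.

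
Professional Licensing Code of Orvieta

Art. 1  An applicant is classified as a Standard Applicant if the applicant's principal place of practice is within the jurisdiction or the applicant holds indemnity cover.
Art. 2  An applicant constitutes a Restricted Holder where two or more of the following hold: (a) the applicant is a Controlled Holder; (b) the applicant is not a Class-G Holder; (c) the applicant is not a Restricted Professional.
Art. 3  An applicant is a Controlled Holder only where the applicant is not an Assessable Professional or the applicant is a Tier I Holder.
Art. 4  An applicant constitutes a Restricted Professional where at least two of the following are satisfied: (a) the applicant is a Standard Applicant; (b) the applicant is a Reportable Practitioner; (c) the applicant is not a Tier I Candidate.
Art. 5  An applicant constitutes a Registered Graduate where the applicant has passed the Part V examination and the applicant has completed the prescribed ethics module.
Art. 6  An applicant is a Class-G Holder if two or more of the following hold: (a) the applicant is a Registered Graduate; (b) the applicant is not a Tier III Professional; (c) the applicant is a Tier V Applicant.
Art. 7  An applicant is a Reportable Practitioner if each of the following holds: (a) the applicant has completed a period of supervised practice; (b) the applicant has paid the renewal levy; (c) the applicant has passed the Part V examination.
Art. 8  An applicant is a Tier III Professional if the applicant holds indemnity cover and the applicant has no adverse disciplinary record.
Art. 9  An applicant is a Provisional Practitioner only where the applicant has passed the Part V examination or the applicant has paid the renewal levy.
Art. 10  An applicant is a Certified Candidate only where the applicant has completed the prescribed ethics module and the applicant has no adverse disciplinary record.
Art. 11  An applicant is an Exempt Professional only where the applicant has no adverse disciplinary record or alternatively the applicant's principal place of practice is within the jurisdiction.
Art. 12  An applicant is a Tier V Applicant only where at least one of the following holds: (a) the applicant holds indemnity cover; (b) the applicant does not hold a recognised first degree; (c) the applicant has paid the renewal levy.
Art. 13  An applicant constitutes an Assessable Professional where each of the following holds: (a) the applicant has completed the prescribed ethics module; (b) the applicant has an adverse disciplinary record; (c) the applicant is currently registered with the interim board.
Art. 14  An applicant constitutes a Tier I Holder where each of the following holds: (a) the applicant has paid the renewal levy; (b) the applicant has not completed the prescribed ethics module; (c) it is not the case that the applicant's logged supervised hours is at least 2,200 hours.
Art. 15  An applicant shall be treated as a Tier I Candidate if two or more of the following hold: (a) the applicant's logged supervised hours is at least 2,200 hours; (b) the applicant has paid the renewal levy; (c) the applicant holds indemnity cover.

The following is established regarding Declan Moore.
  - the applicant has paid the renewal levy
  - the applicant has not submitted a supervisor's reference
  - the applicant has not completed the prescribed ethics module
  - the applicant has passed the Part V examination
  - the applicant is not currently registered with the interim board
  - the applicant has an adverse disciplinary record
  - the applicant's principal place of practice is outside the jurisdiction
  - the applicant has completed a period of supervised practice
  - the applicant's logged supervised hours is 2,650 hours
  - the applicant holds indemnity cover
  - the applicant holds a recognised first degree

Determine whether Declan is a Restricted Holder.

Under article 13: the applicant has completed the prescribed ethics module? no; and the applicant has an adverse disciplinary record? yes; and the applicant is currently registered with the interim board? no. So the applicant is not an Assessable Professional.
Under article 14: the applicant has paid the renewal levy? yes; and the applicant has not completed the prescribed ethics module? yes; and applicant's logged supervised hours: 2,650 hours ≥ 2,200 hours? yes, so negated condition no. So the applicant is not a Tier I Holder.
Under article 3: not an Assessable Professional (article 13)? yes; or Tier I Holder (article 14)? no. So the applicant is a Controlled Holder.
Under article 5: the applicant has passed the Part V examination? yes; and the applicant has completed the prescribed ethics module? no. So the applicant is not a Registered Graduate.
Under article 8: the applicant holds indemnity cover? yes; and the applicant has no adverse disciplinary record? no. So the applicant is not a Tier III Professional.
Under article 12: the applicant holds indemnity cover? yes; or the applicant does not hold a recognised first degree? no; or the applicant has paid the renewal levy? yes. So the applicant is a Tier V Applicant.
Under article 6: Registered Graduate (article 5)? no; not a Tier III Professional (article 8)? yes; Tier V Applicant (article 12)? yes — 2 of 3 hold (need ≥2) → satisfied.
Under article 1: the applicant's principal place of practice is within the jurisdiction? no; or the applicant holds indemnity cover? yes. So the applicant is a Standard Applicant.
Under article 7: the applicant has completed a period of supervised practice? yes; and the applicant has paid the renewal levy? yes; and the applicant has passed the Part V examination? yes. So the applicant is a Reportable Practitioner.
Under article 15: applicant's logged supervised hours: 2,650 hours ≥ 2,200 hours? yes; the applicant has paid the renewal levy? yes; the applicant holds indemnity cover? yes — 3 of 3 hold (need ≥2) → satisfied.
Under article 4: Standard Applicant (article 1)? yes; Reportable Practitioner (article 7)? yes; not a Tier I Candidate (article 15)? no — 2 of 3 hold (need ≥2) → satisfied.
Under article 2: Controlled Holder (article 3)? yes; not a Class-G Holder (article 6)? no; not a Restricted Professional (article 4)? no — 1 of 3 hold (need ≥2) → not satisfied.

No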